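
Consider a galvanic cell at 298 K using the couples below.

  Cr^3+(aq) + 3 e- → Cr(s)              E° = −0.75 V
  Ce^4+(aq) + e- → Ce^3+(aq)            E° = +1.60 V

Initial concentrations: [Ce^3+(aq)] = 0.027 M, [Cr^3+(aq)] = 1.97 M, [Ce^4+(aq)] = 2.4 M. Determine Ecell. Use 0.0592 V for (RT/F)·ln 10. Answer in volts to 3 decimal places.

+2.460 V

Since E°(Ce⁴⁺/Ce³⁺) > E°(Cr³⁺/Cr), Ce⁴⁺/Ce³⁺ serves as the cathode.
The standard potential is +1.60 − (−0.75) = +2.35 V and the balanced reaction transfers n = 3 electrons.
For the overall reaction 3 Ce^4+(aq) + Cr(s) → 3 Ce^3+(aq) + Cr^3+(aq), Q = ([Ce^3+(aq)]^3·[Cr^3+(aq)]) / [Ce^4+(aq)]^3 = 2.8×10^−6, giving log Q = −5.552.
E = E° − (0.0592/n)·log Q = +2.35 − (0.0592/3)(−5.552) = +2.460 V.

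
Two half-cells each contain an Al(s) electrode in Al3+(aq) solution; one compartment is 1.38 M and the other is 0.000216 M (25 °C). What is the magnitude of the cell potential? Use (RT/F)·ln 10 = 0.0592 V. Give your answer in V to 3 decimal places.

0.075 V

For a concentration cell E°cell = 0, since both electrodes use the same couple.
The compartment with the higher Al3+(aq) concentration (1.38 M) acts as the cathode; ions are reduced there and produced at the dilute (0.000216 M) anode.
With n = 3, Ecell = −(0.0592/3)·log([dilute]/[conc]) = −(0.0592/3)·log(0.000216/1.38) = +0.075 V.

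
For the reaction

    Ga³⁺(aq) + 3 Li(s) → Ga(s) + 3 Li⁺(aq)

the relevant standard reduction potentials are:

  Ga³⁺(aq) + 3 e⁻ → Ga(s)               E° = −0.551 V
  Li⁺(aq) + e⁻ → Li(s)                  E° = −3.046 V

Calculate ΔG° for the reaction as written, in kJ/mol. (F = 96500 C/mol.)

−722 kJ/mol

In the reaction as written Ga³⁺(aq) is reduced, so the Ga³⁺/Ga couple is the cathode and Li⁺/Li is the anode.
E°cell = −0.551 − (−3.046) = +2.495 V; balancing electrons gives n = 3.
ΔG° = −nFE°cell = −(3)(96500)(+2.495) J/mol = −722 kJ/mol.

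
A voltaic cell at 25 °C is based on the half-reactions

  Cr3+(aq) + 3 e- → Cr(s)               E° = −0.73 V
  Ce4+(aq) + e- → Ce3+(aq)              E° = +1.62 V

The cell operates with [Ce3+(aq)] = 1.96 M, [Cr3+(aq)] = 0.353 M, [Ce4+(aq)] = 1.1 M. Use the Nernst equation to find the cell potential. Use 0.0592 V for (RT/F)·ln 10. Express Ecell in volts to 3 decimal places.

Since E°(Ce⁴⁺/Ce³⁺) > E°(Cr³⁺/Cr), Ce⁴⁺/Ce³⁺ serves as the cathode.
E°cell = E°cat − E°an = +1.62 − (−0.73) = +2.35 V; n = 3.
For the overall reaction 3 Ce4+(aq) + Cr(s) → 3 Ce3+(aq) + Cr3+(aq), Q = ([Ce3+(aq)]^3·[Cr3+(aq)]) / [Ce4+(aq)]^3 = 2, giving log Q = 0.300.
E = E° − (0.0592/n)·log Q = +2.35 − (0.0592/3)(0.300) = +2.344 V.

+2.344 V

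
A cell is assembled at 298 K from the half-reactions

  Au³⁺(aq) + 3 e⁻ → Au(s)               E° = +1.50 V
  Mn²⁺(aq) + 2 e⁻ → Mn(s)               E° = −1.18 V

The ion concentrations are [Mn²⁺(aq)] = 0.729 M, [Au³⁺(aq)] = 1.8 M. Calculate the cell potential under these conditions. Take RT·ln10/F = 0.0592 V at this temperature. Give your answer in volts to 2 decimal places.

+2.69 V

Since E°(Au³⁺/Au) > E°(Mn²⁺/Mn), Au³⁺/Au serves as the cathode.
The standard potential is +1.50 − (−1.18) = +2.68 V and the balanced reaction transfers n = 6 electrons.
For the overall reaction 2 Au³⁺(aq) + 3 Mn(s) → 2 Au(s) + 3 Mn²⁺(aq), Q = [Mn²⁺(aq)]^3 / [Au³⁺(aq)]^2 = 0.12, giving log Q = −0.922.
By the Nernst equation, E = +2.68 − (0.0592/6)·(−0.922) = +2.69 V.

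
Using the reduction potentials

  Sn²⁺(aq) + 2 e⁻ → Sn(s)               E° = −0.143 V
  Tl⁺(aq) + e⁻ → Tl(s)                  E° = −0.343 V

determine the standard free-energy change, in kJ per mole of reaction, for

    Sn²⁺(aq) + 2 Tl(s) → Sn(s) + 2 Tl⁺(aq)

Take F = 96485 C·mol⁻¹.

−38.6 kJ/mol

In the reaction as written Sn²⁺(aq) is reduced, so the Sn²⁺/Sn couple is the cathode and Tl⁺/Tl is the anode.
E°cell = −0.143 − (−0.343) = +0.200 V; balancing electrons gives n = 2.
ΔG° = −nFE°cell = −(2)(96485)(+0.200) J/mol = −38.6 kJ/mol.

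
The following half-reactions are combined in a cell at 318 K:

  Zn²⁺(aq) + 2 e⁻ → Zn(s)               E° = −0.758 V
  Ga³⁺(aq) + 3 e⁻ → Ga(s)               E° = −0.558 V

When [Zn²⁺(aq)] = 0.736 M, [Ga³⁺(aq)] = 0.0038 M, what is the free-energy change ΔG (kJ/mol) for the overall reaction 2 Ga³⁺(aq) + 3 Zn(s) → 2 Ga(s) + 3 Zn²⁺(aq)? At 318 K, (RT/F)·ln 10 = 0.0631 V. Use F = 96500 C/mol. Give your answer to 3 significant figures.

The standard cell potential is −0.558 − (−0.758) = +0.200 V, with n = 6 electrons in the balanced equation.
Here Q = [Zn²⁺(aq)]^3 / [Ga³⁺(aq)]^2 = 2.76×10^4 (log Q = 4.441), giving E = +0.200 − (0.0631/6)·(4.441) = +0.1533 V.
Finally ΔG = −nFE = −(6)(96500 C/mol)(+0.1533 V) = −88.8 kJ/mol.

−88.8 kJ/mol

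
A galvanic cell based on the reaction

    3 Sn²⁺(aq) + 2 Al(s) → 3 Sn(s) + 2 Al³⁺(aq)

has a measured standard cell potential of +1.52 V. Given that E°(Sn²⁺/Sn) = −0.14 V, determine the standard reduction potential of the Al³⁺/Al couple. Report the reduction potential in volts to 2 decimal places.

In the reaction as written the Sn²⁺/Sn couple is reduced (cathode) and Al³⁺/Al is oxidized (anode), so E°cell = E°(Sn²⁺/Sn) − E°(Al³⁺/Al).
E°(Al³⁺/Al) = E°(cathode) − E°cell = −0.14 − (+1.52) = −1.66 V.

−1.66 V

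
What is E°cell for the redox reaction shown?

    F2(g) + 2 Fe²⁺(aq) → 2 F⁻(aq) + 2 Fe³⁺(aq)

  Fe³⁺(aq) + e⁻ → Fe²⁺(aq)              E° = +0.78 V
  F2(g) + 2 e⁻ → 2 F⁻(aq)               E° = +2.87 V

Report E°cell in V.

+2.09 V

F2(g) gains electrons, so the F₂/F⁻ couple is the cathode; the Fe³⁺/Fe²⁺ couple is the anode.
E°cell = E°(cathode) − E°(anode) = +2.87 − (+0.78) = +2.09 V.
The positive value indicates the reaction is spontaneous as written.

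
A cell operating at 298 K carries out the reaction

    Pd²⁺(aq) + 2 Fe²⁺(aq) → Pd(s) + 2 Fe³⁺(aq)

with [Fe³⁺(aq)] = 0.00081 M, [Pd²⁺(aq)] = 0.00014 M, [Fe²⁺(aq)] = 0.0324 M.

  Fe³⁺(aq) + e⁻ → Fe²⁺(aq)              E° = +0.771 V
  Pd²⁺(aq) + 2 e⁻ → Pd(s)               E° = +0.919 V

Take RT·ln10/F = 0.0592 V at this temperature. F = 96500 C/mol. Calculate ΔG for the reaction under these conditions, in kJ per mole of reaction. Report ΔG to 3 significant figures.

−24.9 kJ/mol

The standard cell potential is +0.919 − (+0.771) = +0.148 V, with n = 2 electrons in the balanced equation.
The reaction quotient is [Fe³⁺(aq)]^2 / ([Pd²⁺(aq)]·[Fe²⁺(aq)]^2) = 4.46; by Nernst, E = +0.148 − (0.0592/2)(0.650) = +0.1288 V.
ΔG = −nFE = −(2)(96500)(+0.1288) J/mol = −24.9 kJ/mol.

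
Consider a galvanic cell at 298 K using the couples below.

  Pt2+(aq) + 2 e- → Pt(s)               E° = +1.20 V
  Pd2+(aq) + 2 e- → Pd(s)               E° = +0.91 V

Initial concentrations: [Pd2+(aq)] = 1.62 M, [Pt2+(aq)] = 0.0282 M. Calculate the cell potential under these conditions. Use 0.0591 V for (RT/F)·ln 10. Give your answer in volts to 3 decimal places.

+0.238 V

Pt²⁺/Pt is reduced (cathode, E° = +1.20 V) and Pd²⁺/Pd is oxidized (anode).
The standard potential is +1.20 − (+0.91) = +0.29 V and the balanced reaction transfers n = 2 electrons.
Balancing gives Pt2+(aq) + Pd(s) → Pt(s) + Pd2+(aq); hence Q = [Pd2+(aq)] / [Pt2+(aq)] = 57.4 (log Q = 1.759).
By the Nernst equation, E = +0.29 − (0.0591/2)·(1.759) = +0.238 V.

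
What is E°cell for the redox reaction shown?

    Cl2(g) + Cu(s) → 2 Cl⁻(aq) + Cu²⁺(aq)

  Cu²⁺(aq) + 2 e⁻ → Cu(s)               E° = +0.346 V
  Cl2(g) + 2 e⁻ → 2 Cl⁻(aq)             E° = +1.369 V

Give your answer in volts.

+1.023 V

In the reaction as written, Cl2(g) is reduced (cathode) and Cu²⁺(aq) is produced by oxidation at the anode.
E°cell = E°(cathode) − E°(anode) = +1.369 − (+0.346) = +1.023 V.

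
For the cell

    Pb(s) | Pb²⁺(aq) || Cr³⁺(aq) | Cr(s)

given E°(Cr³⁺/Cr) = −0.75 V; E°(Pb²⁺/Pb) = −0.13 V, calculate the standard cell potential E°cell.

−0.62 V

By convention the left-hand electrode in cell notation is the anode (oxidation) and the right-hand electrode is the cathode (reduction).
E°cell = E°(right) − E°(left) = −0.75 − (−0.13) = −0.62 V.
The negative sign shows that, as written, the cell would require an external voltage to drive the reaction.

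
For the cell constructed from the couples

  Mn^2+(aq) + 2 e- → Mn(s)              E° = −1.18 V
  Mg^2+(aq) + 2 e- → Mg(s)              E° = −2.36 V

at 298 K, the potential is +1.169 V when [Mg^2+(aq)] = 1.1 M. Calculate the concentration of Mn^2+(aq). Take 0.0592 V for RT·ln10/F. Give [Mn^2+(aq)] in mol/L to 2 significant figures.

With Mn²⁺/Mn at the cathode and Mg²⁺/Mg at the anode, E°cell = −1.18 − (−2.36) = +1.18 V (n = 2).
Since E = E° − (0.0592/n)·log Q, log Q = n(E° − E)/0.0592 = 0.372.
The balanced reaction is Mn^2+(aq) + Mg(s) → Mn(s) + Mg^2+(aq), so Q = [Mg^2+(aq)] / [Mn^2+(aq)].
Substituting the known concentrations and solving, log [Mn^2+(aq)] = −0.331 and [Mn^2+(aq)] = 0.47 M.

0.47 M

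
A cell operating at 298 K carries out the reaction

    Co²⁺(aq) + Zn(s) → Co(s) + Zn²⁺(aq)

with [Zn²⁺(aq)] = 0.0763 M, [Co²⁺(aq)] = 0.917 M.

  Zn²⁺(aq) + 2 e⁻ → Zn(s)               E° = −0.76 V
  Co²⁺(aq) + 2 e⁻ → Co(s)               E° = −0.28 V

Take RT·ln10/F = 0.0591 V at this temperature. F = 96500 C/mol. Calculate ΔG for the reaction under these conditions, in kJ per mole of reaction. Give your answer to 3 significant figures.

−98.8 kJ/mol

The standard cell potential is −0.28 − (−0.76) = +0.48 V, with n = 2 electrons in the balanced equation.
Q = [Zn²⁺(aq)] / [Co²⁺(aq)] = 0.0832, so log Q = −1.080 and E = +0.48 − (0.0591/2)(−1.080) = +0.5119 V.
Then ΔG = −nFE = −2 × 96500 × +0.5119 J/mol = −98.8 kJ/mol.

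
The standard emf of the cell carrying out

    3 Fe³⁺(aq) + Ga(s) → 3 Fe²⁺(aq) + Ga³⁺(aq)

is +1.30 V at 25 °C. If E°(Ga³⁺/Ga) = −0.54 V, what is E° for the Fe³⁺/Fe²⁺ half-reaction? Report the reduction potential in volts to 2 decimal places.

In the reaction as written the Fe³⁺/Fe²⁺ couple is reduced (cathode) and Ga³⁺/Ga is oxidized (anode), so E°cell = E°(Fe³⁺/Fe²⁺) − E°(Ga³⁺/Ga).
E°(Fe³⁺/Fe²⁺) = E°cell + E°(anode) = +1.30 + (−0.54) = +0.76 V.

+0.76 V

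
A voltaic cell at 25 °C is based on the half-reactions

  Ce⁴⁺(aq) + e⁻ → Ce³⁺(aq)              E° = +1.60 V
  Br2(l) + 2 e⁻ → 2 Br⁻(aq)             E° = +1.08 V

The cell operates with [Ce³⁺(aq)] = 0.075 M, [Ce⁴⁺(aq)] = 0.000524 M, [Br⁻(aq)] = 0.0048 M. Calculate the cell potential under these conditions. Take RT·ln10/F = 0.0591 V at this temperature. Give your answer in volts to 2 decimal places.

+0.26 V

Since E°(Ce⁴⁺/Ce³⁺) > E°(Br₂/Br⁻), Ce⁴⁺/Ce³⁺ serves as the cathode.
E°cell = E°cat − E°an = +1.60 − (+1.08) = +0.52 V; n = 2.
The balanced reaction is 2 Ce⁴⁺(aq) + 2 Br⁻(aq) → 2 Ce³⁺(aq) + Br2(l), so Q = [Ce³⁺(aq)]^2 / ([Ce⁴⁺(aq)]^2·[Br⁻(aq)]^2) = 8.89×10^8 and log Q = 8.949.
By the Nernst equation, E = +0.52 − (0.0591/2)·(8.949) = +0.26 V.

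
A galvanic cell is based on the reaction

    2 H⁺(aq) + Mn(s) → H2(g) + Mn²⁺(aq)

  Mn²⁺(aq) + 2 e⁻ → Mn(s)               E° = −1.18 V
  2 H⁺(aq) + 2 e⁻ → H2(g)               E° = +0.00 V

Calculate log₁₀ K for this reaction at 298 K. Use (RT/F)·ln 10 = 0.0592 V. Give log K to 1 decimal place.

The 2H⁺/H₂ couple is reduced (cathode); E°cell = +0.00 − (−1.18) = +1.18 V with n = 2.
At equilibrium E = 0, so log K = nE°cell / 0.0592 = (2)(+1.18) / 0.0592 = 39.9.

log K = 39.9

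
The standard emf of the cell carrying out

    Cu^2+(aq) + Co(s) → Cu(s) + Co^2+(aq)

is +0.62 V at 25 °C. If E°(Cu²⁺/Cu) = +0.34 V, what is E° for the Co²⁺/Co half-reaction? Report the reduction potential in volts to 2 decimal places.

−0.28 V

In the reaction as written the Cu²⁺/Cu couple is reduced (cathode) and Co²⁺/Co is oxidized (anode), so E°cell = E°(Cu²⁺/Cu) − E°(Co²⁺/Co).
E°(Co²⁺/Co) = E°(cathode) − E°cell = +0.34 − (+0.62) = −0.28 V.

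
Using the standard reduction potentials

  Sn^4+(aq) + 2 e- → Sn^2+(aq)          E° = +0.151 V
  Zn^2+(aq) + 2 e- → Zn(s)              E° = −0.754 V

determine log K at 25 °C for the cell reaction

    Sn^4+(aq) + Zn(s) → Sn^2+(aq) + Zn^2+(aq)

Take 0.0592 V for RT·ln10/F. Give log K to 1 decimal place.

The Sn⁴⁺/Sn²⁺ couple is reduced (cathode); E°cell = +0.151 − (−0.754) = +0.905 V with n = 2.
At equilibrium E = 0, so log K = nE°cell / 0.0592 = (2)(+0.905) / 0.0592 = 30.6.

log K = 30.6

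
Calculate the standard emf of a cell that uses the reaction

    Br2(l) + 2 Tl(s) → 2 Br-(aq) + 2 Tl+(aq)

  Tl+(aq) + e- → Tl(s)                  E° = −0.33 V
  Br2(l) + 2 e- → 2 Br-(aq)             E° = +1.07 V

+1.40 V

Br2(l) gains electrons, so the Br₂/Br⁻ couple is the cathode; the Tl⁺/Tl couple is the anode.
E°cell = E°(cathode) − E°(anode) = +1.07 − (−0.33) = +1.40 V.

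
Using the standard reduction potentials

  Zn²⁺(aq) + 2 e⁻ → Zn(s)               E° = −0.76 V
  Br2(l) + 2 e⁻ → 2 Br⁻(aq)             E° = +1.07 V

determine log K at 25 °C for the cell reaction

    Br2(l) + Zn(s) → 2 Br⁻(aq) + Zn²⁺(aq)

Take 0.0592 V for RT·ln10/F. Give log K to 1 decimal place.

The Br₂/Br⁻ couple is reduced (cathode); E°cell = +1.07 − (−0.76) = +1.83 V with n = 2.
At equilibrium E = 0, so log K = nE°cell / 0.0592 = (2)(+1.83) / 0.0592 = 61.8.

log K = 61.8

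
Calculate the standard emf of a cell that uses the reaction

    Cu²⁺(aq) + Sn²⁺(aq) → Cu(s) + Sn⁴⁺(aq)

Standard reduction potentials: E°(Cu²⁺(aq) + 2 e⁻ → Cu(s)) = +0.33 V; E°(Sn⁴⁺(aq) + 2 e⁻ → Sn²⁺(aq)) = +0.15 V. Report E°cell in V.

+0.18 V

In the reaction as written, Cu²⁺(aq) is reduced (cathode) and Sn⁴⁺(aq) is produced by oxidation at the anode.
E°cell = E°(cathode) − E°(anode) = +0.33 − (+0.15) = +0.18 V.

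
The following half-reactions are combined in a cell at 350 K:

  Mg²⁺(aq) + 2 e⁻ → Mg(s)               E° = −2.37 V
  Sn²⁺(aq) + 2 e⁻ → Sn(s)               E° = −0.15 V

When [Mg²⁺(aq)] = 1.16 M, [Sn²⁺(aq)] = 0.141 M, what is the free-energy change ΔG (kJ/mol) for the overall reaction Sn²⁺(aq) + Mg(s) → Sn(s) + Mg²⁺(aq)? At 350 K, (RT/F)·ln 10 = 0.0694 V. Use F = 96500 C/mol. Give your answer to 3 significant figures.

The standard cell potential is −0.15 − (−2.37) = +2.22 V, with n = 2 electrons in the balanced equation.
Here Q = [Mg²⁺(aq)] / [Sn²⁺(aq)] = 8.23 (log Q = 0.915), giving E = +2.22 − (0.0694/2)·(0.915) = +2.1882 V.
Finally ΔG = −nFE = −(2)(96500 C/mol)(+2.1882 V) = −422 kJ/mol.

−422 kJ/mol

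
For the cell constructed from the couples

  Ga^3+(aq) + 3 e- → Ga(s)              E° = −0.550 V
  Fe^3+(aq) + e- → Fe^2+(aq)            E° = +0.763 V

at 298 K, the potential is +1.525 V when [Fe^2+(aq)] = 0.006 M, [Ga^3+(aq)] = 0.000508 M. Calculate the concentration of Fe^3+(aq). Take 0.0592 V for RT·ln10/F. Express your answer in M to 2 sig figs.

The Fe³⁺/Fe²⁺ couple has the larger reduction potential, so it is the cathode: E°cell = +0.763 − (−0.550) = +1.313 V and n = 3.
Rearranging E = E° − (0.0592/n)·log Q gives log Q = 3(+1.313 − (+1.525))/0.0592 = −10.743.
For 3 Fe^3+(aq) + Ga(s) → 3 Fe^2+(aq) + Ga^3+(aq), the reaction quotient is Q = ([Fe^2+(aq)]^3·[Ga^3+(aq)]) / [Fe^3+(aq)]^3.
Isolating [Fe^3+(aq)] in Q = 10^{−10.743} yields log [Fe^3+(aq)] = 0.261, i.e. 1.8 M.

1.8 M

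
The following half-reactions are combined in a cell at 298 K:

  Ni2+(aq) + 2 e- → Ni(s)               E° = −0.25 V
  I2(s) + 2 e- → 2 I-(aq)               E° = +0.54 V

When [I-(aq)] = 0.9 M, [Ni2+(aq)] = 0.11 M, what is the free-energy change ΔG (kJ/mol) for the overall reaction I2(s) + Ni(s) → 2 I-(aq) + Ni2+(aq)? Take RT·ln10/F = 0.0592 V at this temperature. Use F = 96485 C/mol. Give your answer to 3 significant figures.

−158 kJ/mol

E°cell = +0.54 − (−0.25) = +0.79 V; the balanced reaction transfers n = 2 electrons.
Here Q = [I-(aq)]^2·[Ni2+(aq)] = 0.0891 (log Q = −1.050), giving E = +0.79 − (0.0592/2)·(−1.050) = +0.8211 V.
Then ΔG = −nFE = −2 × 96485 × +0.8211 J/mol = −158 kJ/mol.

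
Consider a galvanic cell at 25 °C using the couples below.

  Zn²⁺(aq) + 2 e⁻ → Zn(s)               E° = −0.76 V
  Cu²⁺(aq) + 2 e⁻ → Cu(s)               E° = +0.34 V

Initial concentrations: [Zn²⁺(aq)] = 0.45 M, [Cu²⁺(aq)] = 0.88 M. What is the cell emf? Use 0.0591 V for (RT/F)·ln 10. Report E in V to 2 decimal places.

The Cu²⁺/Cu couple has the more positive E°, so it is the cathode; Zn²⁺/Zn is the anode.
E°cell = +0.34 − (−0.76) = +1.10 V, with n = 2 electrons transferred.
Balancing gives Cu²⁺(aq) + Zn(s) → Cu(s) + Zn²⁺(aq); hence Q = [Zn²⁺(aq)] / [Cu²⁺(aq)] = 0.511 (log Q = −0.291).
Applying E = E° − (RT ln10/nF)·log Q gives +1.10 − (0.0591/2)(−0.291) = +1.11 V.

+1.11 V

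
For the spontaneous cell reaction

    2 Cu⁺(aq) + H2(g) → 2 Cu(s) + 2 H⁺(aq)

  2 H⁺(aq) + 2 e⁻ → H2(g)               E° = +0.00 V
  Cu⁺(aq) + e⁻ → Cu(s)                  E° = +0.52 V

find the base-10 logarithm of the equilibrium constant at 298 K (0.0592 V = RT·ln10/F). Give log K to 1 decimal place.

log K = 17.6

The Cu⁺/Cu couple is reduced (cathode); E°cell = +0.52 − (+0.00) = +0.52 V with n = 2.
At equilibrium E = 0, so log K = nE°cell / 0.0592 = (2)(+0.52) / 0.0592 = 17.6.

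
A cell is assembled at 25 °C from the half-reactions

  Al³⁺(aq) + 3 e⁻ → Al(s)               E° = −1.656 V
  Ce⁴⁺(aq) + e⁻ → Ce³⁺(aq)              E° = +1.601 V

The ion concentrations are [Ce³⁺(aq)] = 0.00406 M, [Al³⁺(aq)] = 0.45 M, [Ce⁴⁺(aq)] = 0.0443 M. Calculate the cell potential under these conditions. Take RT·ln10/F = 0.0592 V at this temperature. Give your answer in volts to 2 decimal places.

Ce⁴⁺/Ce³⁺ is reduced (cathode, E° = +1.601 V) and Al³⁺/Al is oxidized (anode).
E°cell = E°cat − E°an = +1.601 − (−1.656) = +3.257 V; n = 3.
For the overall reaction 3 Ce⁴⁺(aq) + Al(s) → 3 Ce³⁺(aq) + Al³⁺(aq), Q = ([Ce³⁺(aq)]^3·[Al³⁺(aq)]) / [Ce⁴⁺(aq)]^3 = 0.000346, giving log Q = −3.460.
E = E° − (0.0592/n)·log Q = +3.257 − (0.0592/3)(−3.460) = +3.33 V.

+3.33 V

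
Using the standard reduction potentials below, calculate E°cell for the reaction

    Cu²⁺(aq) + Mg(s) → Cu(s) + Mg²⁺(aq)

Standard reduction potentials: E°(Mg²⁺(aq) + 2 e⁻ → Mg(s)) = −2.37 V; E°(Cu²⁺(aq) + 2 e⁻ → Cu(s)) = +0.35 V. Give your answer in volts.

In the reaction as written, Cu²⁺(aq) is reduced (cathode) and Mg²⁺(aq) is produced by oxidation at the anode.
E°cell = E°(cathode) − E°(anode) = +0.35 − (−2.37) = +2.72 V.

+2.72 V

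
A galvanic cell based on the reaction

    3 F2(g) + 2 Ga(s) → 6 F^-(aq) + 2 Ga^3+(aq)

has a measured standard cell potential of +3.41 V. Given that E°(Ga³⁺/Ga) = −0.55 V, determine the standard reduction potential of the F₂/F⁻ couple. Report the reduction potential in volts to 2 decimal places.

+2.86 V

In the reaction as written the F₂/F⁻ couple is reduced (cathode) and Ga³⁺/Ga is oxidized (anode), so E°cell = E°(F₂/F⁻) − E°(Ga³⁺/Ga).
E°(F₂/F⁻) = E°cell + E°(anode) = +3.41 + (−0.55) = +2.86 V.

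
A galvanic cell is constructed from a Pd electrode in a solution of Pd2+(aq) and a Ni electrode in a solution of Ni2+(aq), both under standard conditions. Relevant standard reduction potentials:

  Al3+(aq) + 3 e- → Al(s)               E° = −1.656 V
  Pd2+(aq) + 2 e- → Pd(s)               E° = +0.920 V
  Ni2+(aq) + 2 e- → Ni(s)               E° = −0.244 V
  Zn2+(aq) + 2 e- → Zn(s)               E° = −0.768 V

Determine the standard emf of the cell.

+1.164 V

The Pd²⁺/Pd couple has the higher E°, so Pd ion is reduced (cathode) and Ni is oxidized (anode).
E°cell = E°(cathode) − E°(anode) = +0.920 − (−0.244) = +1.164 V.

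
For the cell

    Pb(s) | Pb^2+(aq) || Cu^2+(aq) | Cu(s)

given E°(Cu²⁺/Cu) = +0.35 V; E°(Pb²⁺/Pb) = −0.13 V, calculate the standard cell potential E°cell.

+0.48 V

By convention the left-hand electrode in cell notation is the anode (oxidation) and the right-hand electrode is the cathode (reduction).
E°cell = E°(right) − E°(left) = +0.35 − (−0.13) = +0.48 V.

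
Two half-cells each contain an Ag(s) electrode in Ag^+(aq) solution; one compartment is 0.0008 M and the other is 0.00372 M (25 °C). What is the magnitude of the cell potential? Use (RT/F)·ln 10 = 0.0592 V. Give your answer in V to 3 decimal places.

For a concentration cell E°cell = 0, since both electrodes use the same couple.
The compartment with the higher Ag^+(aq) concentration (0.00372 M) acts as the cathode; ions are reduced there and produced at the dilute (0.0008 M) anode.
With n = 1, Ecell = −(0.0592/1)·log([dilute]/[conc]) = −(0.0592/1)·log(0.0008/0.00372) = +0.040 V.

0.040 V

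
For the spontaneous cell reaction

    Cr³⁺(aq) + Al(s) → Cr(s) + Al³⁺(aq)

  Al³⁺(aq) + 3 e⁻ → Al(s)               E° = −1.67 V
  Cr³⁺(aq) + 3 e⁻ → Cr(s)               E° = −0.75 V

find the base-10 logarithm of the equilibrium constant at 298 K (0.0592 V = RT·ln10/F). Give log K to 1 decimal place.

log K = 46.6

The Cr³⁺/Cr couple is reduced (cathode); E°cell = −0.75 − (−1.67) = +0.92 V with n = 3.
At equilibrium E = 0, so log K = nE°cell / 0.0592 = (3)(+0.92) / 0.0592 = 46.6.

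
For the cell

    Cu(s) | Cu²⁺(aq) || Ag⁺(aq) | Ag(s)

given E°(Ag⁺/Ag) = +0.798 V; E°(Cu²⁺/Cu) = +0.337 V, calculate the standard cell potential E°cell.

By convention the left-hand electrode in cell notation is the anode (oxidation) and the right-hand electrode is the cathode (reduction).
E°cell = E°(right) − E°(left) = +0.798 − (+0.337) = +0.461 V.

+0.461 V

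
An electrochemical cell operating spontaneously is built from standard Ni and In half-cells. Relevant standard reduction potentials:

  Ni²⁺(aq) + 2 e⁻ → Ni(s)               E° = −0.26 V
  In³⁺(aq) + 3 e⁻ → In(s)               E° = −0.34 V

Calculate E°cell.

+0.08 V

Of the two couples in this cell, the one with the more positive reduction potential is reduced at the cathode: here that is Ni²⁺/Ni (−0.26 V); In³⁺/In (−0.34 V) is the anode.
E°cell = E°(cathode) − E°(anode) = −0.26 − (−0.34) = +0.08 V.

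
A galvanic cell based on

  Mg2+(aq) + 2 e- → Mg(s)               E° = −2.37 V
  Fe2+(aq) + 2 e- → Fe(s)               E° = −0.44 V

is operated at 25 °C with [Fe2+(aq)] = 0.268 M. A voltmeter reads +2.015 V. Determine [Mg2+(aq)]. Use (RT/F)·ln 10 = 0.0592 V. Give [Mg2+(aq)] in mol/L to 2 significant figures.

0.00036 M

The Fe²⁺/Fe couple has the larger reduction potential, so it is the cathode: E°cell = −0.44 − (−2.37) = +1.93 V and n = 2.
From the Nernst equation, log Q = n(E° − E)/0.0592 = 2·(+1.93 − (+2.015))/0.0592 = −2.872.
For Fe2+(aq) + Mg(s) → Fe(s) + Mg2+(aq), the reaction quotient is Q = [Mg2+(aq)] / [Fe2+(aq)].
Substituting the known concentrations and solving, log [Mg2+(aq)] = −3.444 and [Mg2+(aq)] = 0.00036 M.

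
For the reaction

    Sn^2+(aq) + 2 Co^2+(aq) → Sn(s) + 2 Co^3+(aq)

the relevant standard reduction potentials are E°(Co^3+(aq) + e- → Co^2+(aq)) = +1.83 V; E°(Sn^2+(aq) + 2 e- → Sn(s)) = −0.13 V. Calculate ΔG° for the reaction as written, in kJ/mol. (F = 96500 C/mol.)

In the reaction as written Sn^2+(aq) is reduced, so the Sn²⁺/Sn couple is the cathode and Co³⁺/Co²⁺ is the anode.
E°cell = −0.13 − (+1.83) = −1.96 V; balancing electrons gives n = 2.
ΔG° = −nFE°cell = −(2)(96500)(−1.96) J/mol = +378 kJ/mol.

+378 kJ/mol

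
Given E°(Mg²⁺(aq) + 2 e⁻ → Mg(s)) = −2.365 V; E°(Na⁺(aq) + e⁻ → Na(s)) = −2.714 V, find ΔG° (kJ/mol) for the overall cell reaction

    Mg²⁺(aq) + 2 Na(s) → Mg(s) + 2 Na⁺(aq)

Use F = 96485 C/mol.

−67.3 kJ/mol

In the reaction as written Mg²⁺(aq) is reduced, so the Mg²⁺/Mg couple is the cathode and Na⁺/Na is the anode.
E°cell = −2.365 − (−2.714) = +0.349 V; balancing electrons gives n = 2.
ΔG° = −nFE°cell = −(2)(96485)(+0.349) J/mol = −67.3 kJ/mol.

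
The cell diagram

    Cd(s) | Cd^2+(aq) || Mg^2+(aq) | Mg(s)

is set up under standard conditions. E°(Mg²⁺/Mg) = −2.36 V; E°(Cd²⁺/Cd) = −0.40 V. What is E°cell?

By convention the left-hand electrode in cell notation is the anode (oxidation) and the right-hand electrode is the cathode (reduction).
E°cell = E°(right) − E°(left) = −2.36 − (−0.40) = −1.96 V.
The negative sign shows that, as written, the cell would require an external voltage to drive the reaction.

−1.96 V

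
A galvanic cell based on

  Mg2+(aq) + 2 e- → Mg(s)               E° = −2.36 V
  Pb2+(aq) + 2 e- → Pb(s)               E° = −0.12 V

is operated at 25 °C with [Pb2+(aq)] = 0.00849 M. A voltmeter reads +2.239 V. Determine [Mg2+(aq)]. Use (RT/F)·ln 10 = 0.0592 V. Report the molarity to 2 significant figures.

0.0092 M

With Pb²⁺/Pb at the cathode and Mg²⁺/Mg at the anode, E°cell = −0.12 − (−2.36) = +2.24 V (n = 2).
Since E = E° − (0.0592/n)·log Q, log Q = n(E° − E)/0.0592 = 0.034.
For Pb2+(aq) + Mg(s) → Pb(s) + Mg2+(aq), the reaction quotient is Q = [Mg2+(aq)] / [Pb2+(aq)].
Substituting the known concentrations and solving, log [Mg2+(aq)] = −2.037 and [Mg2+(aq)] = 0.0092 M.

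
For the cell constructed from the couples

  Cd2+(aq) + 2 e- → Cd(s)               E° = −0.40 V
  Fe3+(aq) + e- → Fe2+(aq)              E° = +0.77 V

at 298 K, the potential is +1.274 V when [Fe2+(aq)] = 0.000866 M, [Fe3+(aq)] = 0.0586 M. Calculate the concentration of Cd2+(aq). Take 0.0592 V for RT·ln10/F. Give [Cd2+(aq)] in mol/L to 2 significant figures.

Fe³⁺/Fe²⁺ is the cathode (higher E°); E°cell = +0.77 − (−0.40) = +1.17 V with n = 2.
Rearranging E = E° − (0.0592/n)·log Q gives log Q = 2(+1.17 − (+1.274))/0.0592 = −3.514.
The balanced reaction is 2 Fe3+(aq) + Cd(s) → 2 Fe2+(aq) + Cd2+(aq), so Q = ([Fe2+(aq)]^2·[Cd2+(aq)]) / [Fe3+(aq)]^2.
Solving for the unknown gives log [Cd2+(aq)] = 0.147, so [Cd2+(aq)] ≈ 1.4 M.

1.4 M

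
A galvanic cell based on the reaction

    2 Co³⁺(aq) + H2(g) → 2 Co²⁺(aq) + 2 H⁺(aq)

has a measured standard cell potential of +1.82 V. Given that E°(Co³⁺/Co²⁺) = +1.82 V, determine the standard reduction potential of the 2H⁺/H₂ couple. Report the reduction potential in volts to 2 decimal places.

In the reaction as written the Co³⁺/Co²⁺ couple is reduced (cathode) and 2H⁺/H₂ is oxidized (anode), so E°cell = E°(Co³⁺/Co²⁺) − E°(2H⁺/H₂).
E°(2H⁺/H₂) = E°(cathode) − E°cell = +1.82 − (+1.82) = +0.00 V.

+0.00 V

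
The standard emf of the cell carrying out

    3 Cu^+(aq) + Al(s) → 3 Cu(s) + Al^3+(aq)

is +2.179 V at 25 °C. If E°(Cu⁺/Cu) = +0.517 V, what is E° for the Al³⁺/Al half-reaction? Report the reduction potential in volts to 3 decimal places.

−1.662 V

In the reaction as written the Cu⁺/Cu couple is reduced (cathode) and Al³⁺/Al is oxidized (anode), so E°cell = E°(Cu⁺/Cu) − E°(Al³⁺/Al).
E°(Al³⁺/Al) = E°(cathode) − E°cell = +0.517 − (+2.179) = −1.662 V.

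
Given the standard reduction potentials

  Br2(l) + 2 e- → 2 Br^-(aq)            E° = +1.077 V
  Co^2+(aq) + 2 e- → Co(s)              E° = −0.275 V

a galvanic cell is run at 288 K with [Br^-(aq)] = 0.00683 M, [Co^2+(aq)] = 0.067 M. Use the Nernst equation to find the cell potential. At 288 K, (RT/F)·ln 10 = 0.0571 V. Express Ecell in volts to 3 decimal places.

The Br₂/Br⁻ couple has the more positive E°, so it is the cathode; Co²⁺/Co is the anode.
The standard potential is +1.077 − (−0.275) = +1.352 V and the balanced reaction transfers n = 2 electrons.
Balancing gives Br2(l) + Co(s) → 2 Br^-(aq) + Co^2+(aq); hence Q = [Br^-(aq)]^2·[Co^2+(aq)] = 3.13×10^−6 (log Q = −5.505).
E = E° − (0.0571/n)·log Q = +1.352 − (0.0571/2)(−5.505) = +1.509 V.

+1.509 V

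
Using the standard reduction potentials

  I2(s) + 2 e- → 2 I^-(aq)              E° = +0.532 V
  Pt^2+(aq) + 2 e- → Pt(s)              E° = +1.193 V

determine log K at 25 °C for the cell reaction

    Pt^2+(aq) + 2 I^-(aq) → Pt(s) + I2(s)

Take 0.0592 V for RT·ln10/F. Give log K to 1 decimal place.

log K = 22.3

The Pt²⁺/Pt couple is reduced (cathode); E°cell = +1.193 − (+0.532) = +0.661 V with n = 2.
At equilibrium E = 0, so log K = nE°cell / 0.0592 = (2)(+0.661) / 0.0592 = 22.3.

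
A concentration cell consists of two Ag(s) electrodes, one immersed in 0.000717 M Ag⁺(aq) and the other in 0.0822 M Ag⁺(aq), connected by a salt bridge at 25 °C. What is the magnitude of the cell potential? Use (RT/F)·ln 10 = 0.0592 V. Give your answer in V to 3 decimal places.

0.122 V

For a concentration cell E°cell = 0, since both electrodes use the same couple.
The compartment with the higher Ag⁺(aq) concentration (0.0822 M) acts as the cathode; ions are reduced there and produced at the dilute (0.000717 M) anode.
With n = 1, Ecell = −(0.0592/1)·log([dilute]/[conc]) = −(0.0592/1)·log(0.000717/0.0822) = +0.122 V.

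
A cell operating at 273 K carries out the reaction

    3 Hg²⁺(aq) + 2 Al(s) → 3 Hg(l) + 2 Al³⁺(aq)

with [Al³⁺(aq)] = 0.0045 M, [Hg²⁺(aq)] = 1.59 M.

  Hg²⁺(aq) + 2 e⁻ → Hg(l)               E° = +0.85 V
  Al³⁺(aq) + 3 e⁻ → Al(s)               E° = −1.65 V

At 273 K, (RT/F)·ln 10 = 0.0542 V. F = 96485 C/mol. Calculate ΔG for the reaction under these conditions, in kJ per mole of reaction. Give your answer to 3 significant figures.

−1480 kJ/mol

With Hg²⁺/Hg reduced at the cathode, E°cell = +0.85 − (−1.65) = +2.50 V and n = 6.
Q = [Al³⁺(aq)]^2 / [Hg²⁺(aq)]^3 = 5.04×10^−6, so log Q = −5.298 and E = +2.50 − (0.0542/6)(−5.298) = +2.5479 V.
Then ΔG = −nFE = −6 × 96485 × +2.5479 J/mol = −1480 kJ/mol.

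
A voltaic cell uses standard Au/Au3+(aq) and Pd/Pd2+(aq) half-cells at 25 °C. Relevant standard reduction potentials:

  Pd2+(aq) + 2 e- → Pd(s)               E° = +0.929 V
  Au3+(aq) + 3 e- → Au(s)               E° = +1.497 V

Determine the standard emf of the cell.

The Au³⁺/Au couple has the higher E°, so Au ion is reduced (cathode) and Pd is oxidized (anode).
E°cell = E°(cathode) − E°(anode) = +1.497 − (+0.929) = +0.568 V.

+0.568 V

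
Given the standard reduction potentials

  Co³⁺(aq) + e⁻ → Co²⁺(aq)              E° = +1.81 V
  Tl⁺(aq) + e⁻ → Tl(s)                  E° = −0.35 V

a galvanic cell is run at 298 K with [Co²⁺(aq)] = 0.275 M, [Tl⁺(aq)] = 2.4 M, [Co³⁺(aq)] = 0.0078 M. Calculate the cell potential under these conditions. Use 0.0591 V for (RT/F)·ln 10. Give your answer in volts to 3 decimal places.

+2.046 V

Since E°(Co³⁺/Co²⁺) > E°(Tl⁺/Tl), Co³⁺/Co²⁺ serves as the cathode.
The standard potential is +1.81 − (−0.35) = +2.16 V and the balanced reaction transfers n = 1 electron.
For the overall reaction Co³⁺(aq) + Tl(s) → Co²⁺(aq) + Tl⁺(aq), Q = ([Co²⁺(aq)]·[Tl⁺(aq)]) / [Co³⁺(aq)] = 84.6, giving log Q = 1.927.
Applying E = E° − (RT ln10/nF)·log Q gives +2.16 − (0.0591/1)(1.927) = +2.046 V.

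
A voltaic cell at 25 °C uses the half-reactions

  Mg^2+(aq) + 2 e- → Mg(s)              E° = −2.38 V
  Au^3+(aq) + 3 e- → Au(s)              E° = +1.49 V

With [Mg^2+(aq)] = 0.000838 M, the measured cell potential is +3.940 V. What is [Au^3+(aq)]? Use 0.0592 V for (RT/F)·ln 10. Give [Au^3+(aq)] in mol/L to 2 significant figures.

0.086 M

With Au³⁺/Au at the cathode and Mg²⁺/Mg at the anode, E°cell = +1.49 − (−2.38) = +3.87 V (n = 6).
Since E = E° − (0.0592/n)·log Q, log Q = n(E° − E)/0.0592 = −7.095.
The balanced reaction is 2 Au^3+(aq) + 3 Mg(s) → 2 Au(s) + 3 Mg^2+(aq), so Q = [Mg^2+(aq)]^3 / [Au^3+(aq)]^2.
Isolating [Au^3+(aq)] in Q = 10^{−7.095} yields log [Au^3+(aq)] = −1.068, i.e. 0.086 M.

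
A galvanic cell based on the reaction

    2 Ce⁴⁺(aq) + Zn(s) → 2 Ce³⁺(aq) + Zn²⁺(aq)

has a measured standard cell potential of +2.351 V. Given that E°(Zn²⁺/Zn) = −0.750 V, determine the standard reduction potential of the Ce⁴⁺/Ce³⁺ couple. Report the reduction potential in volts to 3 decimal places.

In the reaction as written the Ce⁴⁺/Ce³⁺ couple is reduced (cathode) and Zn²⁺/Zn is oxidized (anode), so E°cell = E°(Ce⁴⁺/Ce³⁺) − E°(Zn²⁺/Zn).
E°(Ce⁴⁺/Ce³⁺) = E°cell + E°(anode) = +2.351 + (−0.750) = +1.601 V.

+1.601 V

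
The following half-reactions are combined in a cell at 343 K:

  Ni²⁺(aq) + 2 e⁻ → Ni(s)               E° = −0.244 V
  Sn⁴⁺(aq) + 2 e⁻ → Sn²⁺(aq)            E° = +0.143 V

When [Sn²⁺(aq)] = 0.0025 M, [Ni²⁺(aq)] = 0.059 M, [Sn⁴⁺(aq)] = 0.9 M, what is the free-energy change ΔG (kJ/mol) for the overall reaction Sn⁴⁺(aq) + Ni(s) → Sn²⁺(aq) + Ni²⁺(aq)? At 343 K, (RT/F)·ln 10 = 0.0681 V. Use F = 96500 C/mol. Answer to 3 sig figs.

−99.6 kJ/mol

E°cell = +0.143 − (−0.244) = +0.387 V; the balanced reaction transfers n = 2 electrons.
The reaction quotient is ([Sn²⁺(aq)]·[Ni²⁺(aq)]) / [Sn⁴⁺(aq)] = 0.000164; by Nernst, E = +0.387 − (0.0681/2)(−3.785) = +0.5159 V.
ΔG = −nFE = −(2)(96500)(+0.5159) J/mol = −99.6 kJ/mol.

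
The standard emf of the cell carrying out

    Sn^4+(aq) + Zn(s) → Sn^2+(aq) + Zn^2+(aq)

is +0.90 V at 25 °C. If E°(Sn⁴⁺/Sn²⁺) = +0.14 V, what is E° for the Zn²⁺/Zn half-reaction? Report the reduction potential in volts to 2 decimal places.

−0.76 V

In the reaction as written the Sn⁴⁺/Sn²⁺ couple is reduced (cathode) and Zn²⁺/Zn is oxidized (anode), so E°cell = E°(Sn⁴⁺/Sn²⁺) − E°(Zn²⁺/Zn).
E°(Zn²⁺/Zn) = E°(cathode) − E°cell = +0.14 − (+0.90) = −0.76 V.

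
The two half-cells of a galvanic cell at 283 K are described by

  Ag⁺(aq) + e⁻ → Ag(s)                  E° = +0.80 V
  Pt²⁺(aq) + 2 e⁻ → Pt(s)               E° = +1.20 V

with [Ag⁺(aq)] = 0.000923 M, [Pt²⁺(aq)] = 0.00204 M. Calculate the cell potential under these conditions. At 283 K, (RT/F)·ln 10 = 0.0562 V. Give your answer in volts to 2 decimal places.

+0.49 V

The Pt²⁺/Pt couple has the more positive E°, so it is the cathode; Ag⁺/Ag is the anode.
The standard potential is +1.20 − (+0.80) = +0.40 V and the balanced reaction transfers n = 2 electrons.
For the overall reaction Pt²⁺(aq) + 2 Ag(s) → Pt(s) + 2 Ag⁺(aq), Q = [Ag⁺(aq)]^2 / [Pt²⁺(aq)] = 0.000418, giving log Q = −3.379.
E = E° − (0.0562/n)·log Q = +0.40 − (0.0562/2)(−3.379) = +0.49 V.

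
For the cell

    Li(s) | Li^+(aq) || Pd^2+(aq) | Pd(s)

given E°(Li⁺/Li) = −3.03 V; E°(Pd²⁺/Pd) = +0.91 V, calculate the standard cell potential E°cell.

By convention the left-hand electrode in cell notation is the anode (oxidation) and the right-hand electrode is the cathode (reduction).
E°cell = E°(right) − E°(left) = +0.91 − (−3.03) = +3.94 V.

+3.94 V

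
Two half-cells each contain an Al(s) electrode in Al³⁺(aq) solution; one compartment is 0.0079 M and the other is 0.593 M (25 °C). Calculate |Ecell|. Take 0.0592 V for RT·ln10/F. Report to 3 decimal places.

For a concentration cell E°cell = 0, since both electrodes use the same couple.
The compartment with the higher Al³⁺(aq) concentration (0.593 M) acts as the cathode; ions are reduced there and produced at the dilute (0.0079 M) anode.
With n = 3, Ecell = −(0.0592/3)·log([dilute]/[conc]) = −(0.0592/3)·log(0.0079/0.593) = +0.037 V.

0.037 V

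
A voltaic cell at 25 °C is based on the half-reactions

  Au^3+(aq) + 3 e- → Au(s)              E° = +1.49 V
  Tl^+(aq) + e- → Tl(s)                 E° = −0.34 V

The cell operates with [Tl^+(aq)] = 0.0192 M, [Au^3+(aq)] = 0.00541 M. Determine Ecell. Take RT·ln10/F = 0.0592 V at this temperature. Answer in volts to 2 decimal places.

Since E°(Au³⁺/Au) > E°(Tl⁺/Tl), Au³⁺/Au serves as the cathode.
The standard potential is +1.49 − (−0.34) = +1.83 V and the balanced reaction transfers n = 3 electrons.
For the overall reaction Au^3+(aq) + 3 Tl(s) → Au(s) + 3 Tl^+(aq), Q = [Tl^+(aq)]^3 / [Au^3+(aq)] = 0.00131, giving log Q = −2.883.
Applying E = E° − (RT ln10/nF)·log Q gives +1.83 − (0.0592/3)(−2.883) = +1.89 V.

+1.89 V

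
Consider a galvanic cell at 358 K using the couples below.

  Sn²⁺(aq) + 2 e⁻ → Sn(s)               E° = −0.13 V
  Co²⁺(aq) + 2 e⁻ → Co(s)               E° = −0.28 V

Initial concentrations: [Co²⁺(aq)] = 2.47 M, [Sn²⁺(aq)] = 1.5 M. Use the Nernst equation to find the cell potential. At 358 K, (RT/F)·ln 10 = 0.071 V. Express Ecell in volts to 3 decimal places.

The Sn²⁺/Sn couple has the more positive E°, so it is the cathode; Co²⁺/Co is the anode.
E°cell = E°cat − E°an = −0.13 − (−0.28) = +0.15 V; n = 2.
Balancing gives Sn²⁺(aq) + Co(s) → Sn(s) + Co²⁺(aq); hence Q = [Co²⁺(aq)] / [Sn²⁺(aq)] = 1.65 (log Q = 0.217).
By the Nernst equation, E = +0.15 − (0.071/2)·(0.217) = +0.142 V.

+0.142 V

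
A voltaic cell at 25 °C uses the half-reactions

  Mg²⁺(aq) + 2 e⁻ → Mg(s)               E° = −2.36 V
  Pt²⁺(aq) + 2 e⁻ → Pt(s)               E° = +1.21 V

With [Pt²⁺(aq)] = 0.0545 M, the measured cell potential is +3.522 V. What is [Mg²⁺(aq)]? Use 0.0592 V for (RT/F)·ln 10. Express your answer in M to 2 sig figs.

2.3 M

Pt²⁺/Pt is the cathode (higher E°); E°cell = +1.21 − (−2.36) = +3.57 V with n = 2.
From the Nernst equation, log Q = n(E° − E)/0.0592 = 2·(+3.57 − (+3.522))/0.0592 = 1.622.
The balanced reaction is Pt²⁺(aq) + Mg(s) → Pt(s) + Mg²⁺(aq), so Q = [Mg²⁺(aq)] / [Pt²⁺(aq)].
Solving for the unknown gives log [Mg²⁺(aq)] = 0.358, so [Mg²⁺(aq)] ≈ 2.3 M.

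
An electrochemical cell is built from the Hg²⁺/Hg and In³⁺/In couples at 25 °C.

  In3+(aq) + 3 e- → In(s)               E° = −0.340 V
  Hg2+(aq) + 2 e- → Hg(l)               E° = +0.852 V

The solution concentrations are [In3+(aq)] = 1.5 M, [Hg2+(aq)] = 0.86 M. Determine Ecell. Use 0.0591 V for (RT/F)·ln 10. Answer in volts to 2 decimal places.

Since E°(Hg²⁺/Hg) > E°(In³⁺/In), Hg²⁺/Hg serves as the cathode.
E°cell = E°cat − E°an = +0.852 − (−0.340) = +1.192 V; n = 6.
The balanced reaction is 3 Hg2+(aq) + 2 In(s) → 3 Hg(l) + 2 In3+(aq), so Q = [In3+(aq)]^2 / [Hg2+(aq)]^3 = 3.54 and log Q = 0.549.
E = E° − (0.0591/n)·log Q = +1.192 − (0.0591/6)(0.549) = +1.19 V.

+1.19 V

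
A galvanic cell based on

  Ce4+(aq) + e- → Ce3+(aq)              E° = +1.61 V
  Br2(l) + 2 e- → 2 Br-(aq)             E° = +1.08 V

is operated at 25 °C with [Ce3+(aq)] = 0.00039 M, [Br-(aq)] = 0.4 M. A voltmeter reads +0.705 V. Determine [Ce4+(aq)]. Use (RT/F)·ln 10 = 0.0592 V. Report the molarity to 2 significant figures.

0.88 M

The Ce⁴⁺/Ce³⁺ couple has the larger reduction potential, so it is the cathode: E°cell = +1.61 − (+1.08) = +0.53 V and n = 2.
From the Nernst equation, log Q = n(E° − E)/0.0592 = 2·(+0.53 − (+0.705))/0.0592 = −5.912.
The balanced reaction is 2 Ce4+(aq) + 2 Br-(aq) → 2 Ce3+(aq) + Br2(l), so Q = [Ce3+(aq)]^2 / ([Ce4+(aq)]^2·[Br-(aq)]^2).
Isolating [Ce4+(aq)] in Q = 10^{−5.912} yields log [Ce4+(aq)] = −0.055, i.e. 0.88 M.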